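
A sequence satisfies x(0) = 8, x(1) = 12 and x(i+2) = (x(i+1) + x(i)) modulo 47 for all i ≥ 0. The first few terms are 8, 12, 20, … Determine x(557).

Listing terms: x(0) = 8; x(1) = 12; x(2) = 20; x(3) = 32; x(4) = 5; x(5) = 37; x(6) = 42; x(7) = 32; x(8) = 27; x(9) = 12; x(10) = 39; x(11) = 4; x(12) = 43; x(13) = 0; x(14) = 43; x(15) = 43; x(16) = 39; x(17) = 35; x(18) = 27; x(19) = 15; x(20) = 42; x(21) = 10; x(22) = 5; x(23) = 15; x(24) = 20; x(25) = 35; x(26) = 8; x(27) = 43; x(28) = 4; x(29) = 0; x(30) = 4; x(31) = 4; x(32) = 8; x(33) = 12.
The sequence repeats with period 32.
So x(557) = x(0 + ((557-0) mod 32)) = x(13) = 0.

0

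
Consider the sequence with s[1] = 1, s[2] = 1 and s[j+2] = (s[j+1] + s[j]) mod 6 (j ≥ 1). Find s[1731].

2

s[1] = 1; s[2] = 1; s[3] = 2; s[4] = 3; s[5] = 5; s[6] = 2; s[7] = 1; s[8] = 3; s[9] = 4; s[10] = 1; s[11] = 5; s[12] = 0; s[13] = 5; s[14] = 5; s[15] = 4; s[16] = 3; s[17] = 1; s[18] = 4; s[19] = 5; s[20] = 3; s[21] = 2; s[22] = 5; s[23] = 1; s[24] = 0; s[25] = 1; s[26] = 1.
Since (s[25], s[26]) = (s[1], s[2]) = (1, 1) (two consecutive terms determine the rest), the sequence is periodic with period 24.
So s[1731] = s[1 + ((1731-1) mod 24)] = s[3] = 2.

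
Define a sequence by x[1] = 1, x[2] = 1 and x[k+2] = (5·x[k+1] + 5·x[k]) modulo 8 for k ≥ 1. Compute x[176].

5

Computing terms: x[1] = 1,  x[2] = 1,  x[3] = 2,  x[4] = 7,  x[5] = 5,  x[6] = 4,  x[7] = 5,  x[8] = 5,  x[9] = 2,  x[10] = 3,  x[11] = 1,  x[12] = 4,  x[13] = 1,  x[14] = 1.
The sequence repeats with period 12.
So x[176] = x[1 + ((176-1) mod 12)] = x[8] = 5.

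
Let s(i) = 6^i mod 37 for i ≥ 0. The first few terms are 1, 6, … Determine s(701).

6

Computing terms: s(0) = 1; s(1) = 6; s(2) = 36; s(3) = 31; s(4) = 1.
Since s(4) = s(0) = 1, the sequence is periodic with period 4.
(701 - 0) mod 4 = 1, so s(701) = s(1) = 6.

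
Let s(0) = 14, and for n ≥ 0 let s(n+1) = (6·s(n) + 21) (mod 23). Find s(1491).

21

s(0) = 14,  s(1) = 13,  s(2) = 7,  s(3) = 17,  s(4) = 8,  s(5) = 0,  s(6) = 21,  s(7) = 9,  s(8) = 6,  s(9) = 11,  s(10) = 18,  s(11) = 14.
The sequence repeats with period 11.
So s(1491) = s(0 + ((1491-0) mod 11)) = s(6) = 21.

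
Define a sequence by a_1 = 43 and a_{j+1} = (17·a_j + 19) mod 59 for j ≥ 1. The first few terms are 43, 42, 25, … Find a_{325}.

38

We have a_1 = 43,  a_2 = 42,  a_3 = 25,  a_4 = 31,  a_5 = 15,  a_6 = 38,  a_7 = 16,  a_8 = 55,  a_9 = 10,  a_{10} = 12,  a_{11} = 46,  a_{12} = 34,  a_{13} = 7,  a_{14} = 20,  a_{15} = 5,  a_{16} = 45,  a_{17} = 17,  a_{18} = 13,  a_{19} = 4,  a_{20} = 28,  a_{21} = 23,  a_{22} = 56,  a_{23} = 27,  a_{24} = 6,  a_{25} = 3,  a_{26} = 11,  a_{27} = 29,  a_{28} = 40,  a_{29} = 50,  a_{30} = 43.
The sequence repeats with period 29.
(325 - 1) mod 29 = 5, so a_{325} = a_6 = 38.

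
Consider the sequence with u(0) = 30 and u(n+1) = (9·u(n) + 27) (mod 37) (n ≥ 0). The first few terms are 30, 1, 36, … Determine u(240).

2

Computing terms: u(0) = 30; u(1) = 1; u(2) = 36; u(3) = 18; u(4) = 4; u(5) = 26; u(6) = 2; u(7) = 8; u(8) = 25; u(9) = 30.
Since u(9) = u(0) = 30, the sequence is periodic with period 9.
So u(240) = u(0 + ((240-0) mod 9)) = u(6) = 2.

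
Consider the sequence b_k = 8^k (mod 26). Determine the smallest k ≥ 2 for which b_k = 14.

Listing terms: b_1 = 8; b_2 = 12; b_3 = 18; b_4 = 14; b_5 = 8.
Since b_5 = b_1 = 8, the sequence is periodic with period 4.
The value 14 first appears (with k ≥ 2) at b_4.

4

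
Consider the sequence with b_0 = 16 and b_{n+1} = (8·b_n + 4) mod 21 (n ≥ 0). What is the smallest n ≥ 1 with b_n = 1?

12

b_0 = 16, b_1 = 6, b_2 = 10, b_3 = 0, b_4 = 4, b_5 = 15, b_6 = 19, b_7 = 9, b_8 = 13, b_9 = 3, b_{10} = 7, b_{11} = 18, b_{12} = 1, b_{13} = 12, b_{14} = 16.
Since b_{14} = b_0 = 16, the sequence is periodic with period 14.
The value 1 first appears (with n ≥ 1) at b_{12}.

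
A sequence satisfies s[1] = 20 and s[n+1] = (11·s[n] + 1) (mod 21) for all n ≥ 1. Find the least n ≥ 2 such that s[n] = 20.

Listing terms: s[1] = 20; s[2] = 11; s[3] = 17; s[4] = 20.
The sequence repeats with period 3.
The value 20 next appears (with n ≥ 2) at s[4].

4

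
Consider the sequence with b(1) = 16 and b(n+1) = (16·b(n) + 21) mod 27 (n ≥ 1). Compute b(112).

b(1) = 16, b(2) = 7, b(3) = 25, b(4) = 16.
Since b(4) = b(1) = 16, the sequence is periodic with period 3.
So b(112) = b(1 + ((112-1) mod 3)) = b(1) = 16.

16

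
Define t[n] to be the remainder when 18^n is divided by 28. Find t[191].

16

t[1] = 18,  t[2] = 16,  t[3] = 8,  t[4] = 4,  t[5] = 16.
Since t[5] = t[2] = 16, the sequence is eventually periodic: after a pre-period of length 1 it cycles with period 3.
For n ≥ 2, t[n] depends only on (n - 2) mod 3. (191 - 2) mod 3 = 0, so t[191] = t[2] = 16.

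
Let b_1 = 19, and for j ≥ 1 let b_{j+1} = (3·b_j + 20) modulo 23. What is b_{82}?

We have b_1 = 19; b_2 = 8; b_3 = 21; b_4 = 14; b_5 = 16; b_6 = 22; b_7 = 17; b_8 = 2; b_9 = 3; b_{10} = 6; b_{11} = 15; b_{12} = 19.
The sequence repeats with period 11.
So b_{82} = b_{1 + ((82-1) mod 11)} = b_5 = 16.

16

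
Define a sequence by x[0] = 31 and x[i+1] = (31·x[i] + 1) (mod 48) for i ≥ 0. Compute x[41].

18

x[0] = 31; x[1] = 2; x[2] = 15; x[3] = 34; x[4] = 47; x[5] = 18; x[6] = 31.
The sequence repeats with period 6.
So x[41] = x[0 + ((41-0) mod 6)] = x[5] = 18.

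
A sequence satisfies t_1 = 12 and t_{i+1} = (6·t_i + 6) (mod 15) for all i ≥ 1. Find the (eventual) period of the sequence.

Listing terms: t_1 = 12; t_2 = 3; t_3 = 9; t_4 = 0; t_5 = 6; t_6 = 12.
The sequence repeats with period 5.

5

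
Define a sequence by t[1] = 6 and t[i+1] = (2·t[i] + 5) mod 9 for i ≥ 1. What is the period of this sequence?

Computing terms: t[1] = 6,  t[2] = 8,  t[3] = 3,  t[4] = 2,  t[5] = 0,  t[6] = 5,  t[7] = 6.
The sequence repeats with period 6.

6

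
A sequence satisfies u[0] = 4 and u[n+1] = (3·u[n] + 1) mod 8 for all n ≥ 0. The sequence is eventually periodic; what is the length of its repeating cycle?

Listing terms: u[0] = 4; u[1] = 5; u[2] = 0; u[3] = 1; u[4] = 4.
Since u[4] = u[0] = 4, the sequence is periodic with period 4.

4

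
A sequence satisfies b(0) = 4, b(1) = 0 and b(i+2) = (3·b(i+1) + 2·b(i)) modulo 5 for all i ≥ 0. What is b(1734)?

2

b(0) = 4,  b(1) = 0,  b(2) = 3,  b(3) = 4,  b(4) = 3,  b(5) = 2,  b(6) = 2,  b(7) = 0,  b(8) = 4,  b(9) = 2,  b(10) = 4,  b(11) = 1,  b(12) = 1,  b(13) = 0,  b(14) = 2,  b(15) = 1,  b(16) = 2,  b(17) = 3,  b(18) = 3,  b(19) = 0,  b(20) = 1,  b(21) = 3,  b(22) = 1,  b(23) = 4,  b(24) = 4,  b(25) = 0.
Since (b(24), b(25)) = (b(0), b(1)) = (4, 0) (two consecutive terms determine the rest), the sequence is periodic with period 24.
So b(1734) = b(0 + ((1734-0) mod 24)) = b(6) = 2.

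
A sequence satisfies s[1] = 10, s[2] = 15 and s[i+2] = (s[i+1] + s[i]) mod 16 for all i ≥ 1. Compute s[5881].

10

We have s[1] = 10,  s[2] = 15,  s[3] = 9,  s[4] = 8,  s[5] = 1,  s[6] = 9,  s[7] = 10,  s[8] = 3,  s[9] = 13,  s[10] = 0,  s[11] = 13,  s[12] = 13,  s[13] = 10,  s[14] = 7,  s[15] = 1,  s[16] = 8,  s[17] = 9,  s[18] = 1,  s[19] = 10,  s[20] = 11,  s[21] = 5,  s[22] = 0,  s[23] = 5,  s[24] = 5,  s[25] = 10,  s[26] = 15.
Since (s[25], s[26]) = (s[1], s[2]) = (10, 15) (two consecutive terms determine the rest), the sequence is periodic with period 24.
(5881 - 1) mod 24 = 0, so s[5881] = s[1] = 10.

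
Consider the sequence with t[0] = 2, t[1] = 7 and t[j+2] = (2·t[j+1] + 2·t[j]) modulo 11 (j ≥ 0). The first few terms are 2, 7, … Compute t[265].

Computing terms: t[0] = 2,  t[1] = 7,  t[2] = 7,  t[3] = 6,  t[4] = 4,  t[5] = 9,  t[6] = 4,  t[7] = 4,  t[8] = 5,  t[9] = 7,  t[10] = 2,  t[11] = 7.
Since (t[10], t[11]) = (t[0], t[1]) = (2, 7) (two consecutive terms determine the rest), the sequence is periodic with period 10.
(265 - 0) mod 10 = 5, so t[265] = t[5] = 9.

9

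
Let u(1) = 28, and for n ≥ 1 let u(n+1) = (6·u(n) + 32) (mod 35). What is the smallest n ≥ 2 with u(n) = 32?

8

u(1) = 28; u(2) = 25; u(3) = 7; u(4) = 4; u(5) = 21; u(6) = 18; u(7) = 0; u(8) = 32; u(9) = 14; u(10) = 11; u(11) = 28.
Since u(11) = u(1) = 28, the sequence is periodic with period 10.
The value 32 first appears (with n ≥ 2) at u(8).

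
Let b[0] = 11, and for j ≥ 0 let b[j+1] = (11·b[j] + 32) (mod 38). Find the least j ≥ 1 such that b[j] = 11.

b[0] = 11; b[1] = 1; b[2] = 5; b[3] = 11.
Since b[3] = b[0] = 11, the sequence is periodic with period 3.
The value 11 next appears (with j ≥ 1) at b[3].

3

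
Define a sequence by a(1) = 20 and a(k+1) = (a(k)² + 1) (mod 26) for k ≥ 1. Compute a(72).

a(1) = 20,  a(2) = 11,  a(3) = 18,  a(4) = 13,  a(5) = 14,  a(6) = 15,  a(7) = 18.
Since a(7) = a(3) = 18, the sequence is eventually periodic: after a pre-period of length 2 it cycles with period 4.
For k ≥ 3, a(k) depends only on (k - 3) mod 4. (72 - 3) mod 4 = 1, so a(72) = a(4) = 13.

13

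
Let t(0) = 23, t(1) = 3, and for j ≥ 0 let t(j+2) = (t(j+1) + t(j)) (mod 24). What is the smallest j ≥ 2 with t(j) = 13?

We have t(0) = 23; t(1) = 3; t(2) = 2; t(3) = 5; t(4) = 7; t(5) = 12; t(6) = 19; t(7) = 7; t(8) = 2; t(9) = 9; t(10) = 11; t(11) = 20; t(12) = 7; t(13) = 3; t(14) = 10; t(15) = 13; t(16) = 23; t(17) = 12; t(18) = 11; t(19) = 23; t(20) = 10; t(21) = 9; t(22) = 19; t(23) = 4; t(24) = 23; t(25) = 3.
The sequence repeats with period 24.
The value 13 first appears (with j ≥ 2) at t(15).

15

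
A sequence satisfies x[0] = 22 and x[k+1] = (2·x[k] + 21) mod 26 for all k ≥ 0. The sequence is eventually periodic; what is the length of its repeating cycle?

12

Listing terms: x[0] = 22,  x[1] = 13,  x[2] = 21,  x[3] = 11,  x[4] = 17,  x[5] = 3,  x[6] = 1,  x[7] = 23,  x[8] = 15,  x[9] = 25,  x[10] = 19,  x[11] = 7,  x[12] = 9,  x[13] = 13.
Since x[13] = x[1] = 13, the sequence is eventually periodic: after a pre-period of length 1 it cycles with period 12.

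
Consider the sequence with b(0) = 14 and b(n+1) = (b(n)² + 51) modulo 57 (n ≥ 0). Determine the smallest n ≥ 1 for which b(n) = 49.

We have b(0) = 14, b(1) = 19, b(2) = 13, b(3) = 49, b(4) = 1, b(5) = 52, b(6) = 19.
Since b(6) = b(1) = 19, the sequence is eventually periodic: after a pre-period of length 1 it cycles with period 5.
The value 49 first appears (with n ≥ 1) at b(3).

3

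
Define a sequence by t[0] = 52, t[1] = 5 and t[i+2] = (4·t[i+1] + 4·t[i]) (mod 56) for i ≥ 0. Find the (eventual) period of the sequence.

6

t[0] = 52; t[1] = 5; t[2] = 4; t[3] = 36; t[4] = 48; t[5] = 0; t[6] = 24; t[7] = 40; t[8] = 32; t[9] = 8; t[10] = 48; t[11] = 0.
Since (t[10], t[11]) = (t[4], t[5]) = (48, 0) (two consecutive terms determine the rest), the sequence is eventually periodic: after a pre-period of length 4 it cycles with period 6.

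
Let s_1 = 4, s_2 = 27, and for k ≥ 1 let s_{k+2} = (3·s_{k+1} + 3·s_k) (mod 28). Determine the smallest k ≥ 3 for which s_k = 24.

Listing terms: s_1 = 4,  s_2 = 27,  s_3 = 9,  s_4 = 24,  s_5 = 15,  s_6 = 5,  s_7 = 4,  s_8 = 27.
Since (s_7, s_8) = (s_1, s_2) = (4, 27) (two consecutive terms determine the rest), the sequence is periodic with period 6.
The value 24 first appears (with k ≥ 3) at s_4.

4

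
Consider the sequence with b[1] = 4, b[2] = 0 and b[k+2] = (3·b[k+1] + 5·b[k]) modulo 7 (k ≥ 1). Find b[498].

Listing terms: b[1] = 4; b[2] = 0; b[3] = 6; b[4] = 4; b[5] = 0.
Since (b[4], b[5]) = (b[1], b[2]) = (4, 0) (two consecutive terms determine the rest), the sequence is periodic with period 3.
(498 - 1) mod 3 = 2, so b[498] = b[3] = 6.

6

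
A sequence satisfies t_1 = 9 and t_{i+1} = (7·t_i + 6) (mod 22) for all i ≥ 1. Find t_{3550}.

13

t_1 = 9,  t_2 = 3,  t_3 = 5,  t_4 = 19,  t_5 = 7,  t_6 = 11,  t_7 = 17,  t_8 = 15,  t_9 = 1,  t_{10} = 13,  t_{11} = 9.
Since t_{11} = t_1 = 9, the sequence is periodic with period 10.
So t_{3550} = t_{1 + ((3550-1) mod 10)} = t_{10} = 13.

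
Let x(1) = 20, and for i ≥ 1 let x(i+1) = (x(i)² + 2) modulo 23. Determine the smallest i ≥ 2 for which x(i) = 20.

x(1) = 20; x(2) = 11; x(3) = 8; x(4) = 20.
The sequence repeats with period 3.
The value 20 next appears (with i ≥ 2) at x(4).

4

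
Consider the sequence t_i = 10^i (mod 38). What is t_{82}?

Computing terms: t_1 = 10; t_2 = 24; t_3 = 12; t_4 = 6; t_5 = 22; t_6 = 30; t_7 = 34; t_8 = 36; t_9 = 18; t_{10} = 28; t_{11} = 14; t_{12} = 26; t_{13} = 32; t_{14} = 16; t_{15} = 8; t_{16} = 4; t_{17} = 2; t_{18} = 20; t_{19} = 10.
The sequence repeats with period 18.
So t_{82} = t_{1 + ((82-1) mod 18)} = t_{10} = 28.

28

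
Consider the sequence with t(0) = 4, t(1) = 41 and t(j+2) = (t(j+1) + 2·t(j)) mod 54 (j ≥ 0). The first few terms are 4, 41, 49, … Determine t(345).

Listing terms: t(0) = 4, t(1) = 41, t(2) = 49, t(3) = 23, t(4) = 13, t(5) = 5, t(6) = 31, t(7) = 41, t(8) = 49.
Since (t(7), t(8)) = (t(1), t(2)) = (41, 49) (two consecutive terms determine the rest), the sequence is eventually periodic: after a pre-period of length 1 it cycles with period 6.
For j ≥ 1, t(j) depends only on (j - 1) mod 6. (345 - 1) mod 6 = 2, so t(345) = t(3) = 23.

23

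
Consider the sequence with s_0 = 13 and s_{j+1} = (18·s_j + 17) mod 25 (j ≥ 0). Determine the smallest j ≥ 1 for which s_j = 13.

4

We have s_0 = 13, s_1 = 1, s_2 = 10, s_3 = 22, s_4 = 13.
Since s_4 = s_0 = 13, the sequence is periodic with period 4.
The value 13 next appears (with j ≥ 1) at s_4.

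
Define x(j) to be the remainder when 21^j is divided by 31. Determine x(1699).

Computing terms: x(0) = 1, x(1) = 21, x(2) = 7, x(3) = 23, x(4) = 18, x(5) = 6, x(6) = 2, x(7) = 11, x(8) = 14, x(9) = 15, x(10) = 5, x(11) = 12, x(12) = 4, x(13) = 22, x(14) = 28, x(15) = 30, x(16) = 10, x(17) = 24, x(18) = 8, x(19) = 13, x(20) = 25, x(21) = 29, x(22) = 20, x(23) = 17, x(24) = 16, x(25) = 26, x(26) = 19, x(27) = 27, x(28) = 9, x(29) = 3, x(30) = 1.
Since x(30) = x(0) = 1, the sequence is periodic with period 30.
So x(1699) = x(0 + ((1699-0) mod 30)) = x(19) = 13.

13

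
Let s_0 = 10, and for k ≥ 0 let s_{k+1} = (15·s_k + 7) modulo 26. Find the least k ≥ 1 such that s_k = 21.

We have s_0 = 10; s_1 = 1; s_2 = 22; s_3 = 25; s_4 = 18; s_5 = 17; s_6 = 2; s_7 = 11; s_8 = 16; s_9 = 13; s_{10} = 20; s_{11} = 21; s_{12} = 10.
Since s_{12} = s_0 = 10, the sequence is periodic with period 12.
The value 21 first appears (with k ≥ 1) at s_{11}.

11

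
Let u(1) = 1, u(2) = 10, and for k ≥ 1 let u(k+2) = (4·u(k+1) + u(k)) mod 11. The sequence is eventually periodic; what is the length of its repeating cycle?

Listing terms: u(1) = 1; u(2) = 10; u(3) = 8; u(4) = 9; u(5) = 0; u(6) = 9; u(7) = 3; u(8) = 10; u(9) = 10; u(10) = 6; u(11) = 1; u(12) = 10.
Since (u(11), u(12)) = (u(1), u(2)) = (1, 10) (two consecutive terms determine the rest), the sequence is periodic with period 10.

10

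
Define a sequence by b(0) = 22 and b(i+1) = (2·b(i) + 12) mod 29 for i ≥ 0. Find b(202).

18

b(0) = 22, b(1) = 27, b(2) = 8, b(3) = 28, b(4) = 10, b(5) = 3, b(6) = 18, b(7) = 19, b(8) = 21, b(9) = 25, b(10) = 4, b(11) = 20, b(12) = 23, b(13) = 0, b(14) = 12, b(15) = 7, b(16) = 26, b(17) = 6, b(18) = 24, b(19) = 2, b(20) = 16, b(21) = 15, b(22) = 13, b(23) = 9, b(24) = 1, b(25) = 14, b(26) = 11, b(27) = 5, b(28) = 22.
Since b(28) = b(0) = 22, the sequence is periodic with period 28.
(202 - 0) mod 28 = 6, so b(202) = b(6) = 18.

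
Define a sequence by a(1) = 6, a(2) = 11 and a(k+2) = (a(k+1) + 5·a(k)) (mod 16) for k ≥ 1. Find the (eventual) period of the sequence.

24

Computing terms: a(1) = 6,  a(2) = 11,  a(3) = 9,  a(4) = 0,  a(5) = 13,  a(6) = 13,  a(7) = 14,  a(8) = 15,  a(9) = 5,  a(10) = 0,  a(11) = 9,  a(12) = 9,  a(13) = 6,  a(14) = 3,  a(15) = 1,  a(16) = 0,  a(17) = 5,  a(18) = 5,  a(19) = 14,  a(20) = 7,  a(21) = 13,  a(22) = 0,  a(23) = 1,  a(24) = 1,  a(25) = 6,  a(26) = 11.
The sequence repeats with period 24.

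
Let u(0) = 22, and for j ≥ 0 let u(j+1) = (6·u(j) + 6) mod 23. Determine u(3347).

19

Computing terms: u(0) = 22; u(1) = 0; u(2) = 6; u(3) = 19; u(4) = 5; u(5) = 13; u(6) = 15; u(7) = 4; u(8) = 7; u(9) = 2; u(10) = 18; u(11) = 22.
Since u(11) = u(0) = 22, the sequence is periodic with period 11.
So u(3347) = u(0 + ((3347-0) mod 11)) = u(3) = 19.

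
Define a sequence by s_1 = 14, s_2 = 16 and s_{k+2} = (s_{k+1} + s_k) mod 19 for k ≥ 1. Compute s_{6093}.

5

We have s_1 = 14; s_2 = 16; s_3 = 11; s_4 = 8; s_5 = 0; s_6 = 8; s_7 = 8; s_8 = 16; s_9 = 5; s_{10} = 2; s_{11} = 7; s_{12} = 9; s_{13} = 16; s_{14} = 6; s_{15} = 3; s_{16} = 9; s_{17} = 12; s_{18} = 2; s_{19} = 14; s_{20} = 16.
Since (s_{19}, s_{20}) = (s_1, s_2) = (14, 16) (two consecutive terms determine the rest), the sequence is periodic with period 18.
(6093 - 1) mod 18 = 8, so s_{6093} = s_9 = 5.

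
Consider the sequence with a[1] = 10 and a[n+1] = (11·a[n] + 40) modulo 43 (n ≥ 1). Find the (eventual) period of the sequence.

Listing terms: a[1] = 10, a[2] = 21, a[3] = 13, a[4] = 11, a[5] = 32, a[6] = 5, a[7] = 9, a[8] = 10.
The sequence repeats with period 7.

7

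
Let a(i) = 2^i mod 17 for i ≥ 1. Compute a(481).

2

Listing terms: a(1) = 2, a(2) = 4, a(3) = 8, a(4) = 16, a(5) = 15, a(6) = 13, a(7) = 9, a(8) = 1, a(9) = 2.
The sequence repeats with period 8.
(481 - 1) mod 8 = 0, so a(481) = a(1) = 2.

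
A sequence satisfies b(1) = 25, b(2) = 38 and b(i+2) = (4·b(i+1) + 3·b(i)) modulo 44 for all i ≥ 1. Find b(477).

29

We have b(1) = 25,  b(2) = 38,  b(3) = 7,  b(4) = 10,  b(5) = 17,  b(6) = 10,  b(7) = 3,  b(8) = 42,  b(9) = 1,  b(10) = 42,  b(11) = 39,  b(12) = 18,  b(13) = 13,  b(14) = 18,  b(15) = 23,  b(16) = 14,  b(17) = 37,  b(18) = 14,  b(19) = 35,  b(20) = 6,  b(21) = 41,  b(22) = 6,  b(23) = 15,  b(24) = 34,  b(25) = 5,  b(26) = 34,  b(27) = 19,  b(28) = 2,  b(29) = 21,  b(30) = 2,  b(31) = 27,  b(32) = 26,  b(33) = 9,  b(34) = 26,  b(35) = 43,  b(36) = 30,  b(37) = 29,  b(38) = 30,  b(39) = 31,  b(40) = 38,  b(41) = 25,  b(42) = 38.
Since (b(41), b(42)) = (b(1), b(2)) = (25, 38) (two consecutive terms determine the rest), the sequence is periodic with period 40.
(477 - 1) mod 40 = 36, so b(477) = b(37) = 29.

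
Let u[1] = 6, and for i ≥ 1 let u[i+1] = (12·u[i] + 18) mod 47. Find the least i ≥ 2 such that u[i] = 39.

Listing terms: u[1] = 6,  u[2] = 43,  u[3] = 17,  u[4] = 34,  u[5] = 3,  u[6] = 7,  u[7] = 8,  u[8] = 20,  u[9] = 23,  u[10] = 12,  u[11] = 21,  u[12] = 35,  u[13] = 15,  u[14] = 10,  u[15] = 44,  u[16] = 29,  u[17] = 37,  u[18] = 39,  u[19] = 16,  u[20] = 22,  u[21] = 0,  u[22] = 18,  u[23] = 46,  u[24] = 6.
Since u[24] = u[1] = 6, the sequence is periodic with period 23.
The value 39 first appears (with i ≥ 2) at u[18].

18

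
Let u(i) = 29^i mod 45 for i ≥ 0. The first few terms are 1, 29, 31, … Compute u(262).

16

Listing terms: u(0) = 1; u(1) = 29; u(2) = 31; u(3) = 44; u(4) = 16; u(5) = 14; u(6) = 1.
Since u(6) = u(0) = 1, the sequence is periodic with period 6.
(262 - 0) mod 6 = 4, so u(262) = u(4) = 16.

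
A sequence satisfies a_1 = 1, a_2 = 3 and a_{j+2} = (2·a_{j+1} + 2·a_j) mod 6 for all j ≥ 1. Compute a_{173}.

0

Computing terms: a_1 = 1, a_2 = 3, a_3 = 2, a_4 = 4, a_5 = 0, a_6 = 2, a_7 = 4.
Since (a_6, a_7) = (a_3, a_4) = (2, 4) (two consecutive terms determine the rest), the sequence is eventually periodic: after a pre-period of length 2 it cycles with period 3.
For j ≥ 3, a_j depends only on (j - 3) mod 3. (173 - 3) mod 3 = 2, so a_{173} = a_5 = 0.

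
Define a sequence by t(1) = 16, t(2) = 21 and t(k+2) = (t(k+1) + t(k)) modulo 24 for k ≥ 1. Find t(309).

17

Computing terms: t(1) = 16, t(2) = 21, t(3) = 13, t(4) = 10, t(5) = 23, t(6) = 9, t(7) = 8, t(8) = 17, t(9) = 1, t(10) = 18, t(11) = 19, t(12) = 13, t(13) = 8, t(14) = 21, t(15) = 5, t(16) = 2, t(17) = 7, t(18) = 9, t(19) = 16, t(20) = 1, t(21) = 17, t(22) = 18, t(23) = 11, t(24) = 5, t(25) = 16, t(26) = 21.
The sequence repeats with period 24.
So t(309) = t(1 + ((309-1) mod 24)) = t(21) = 17.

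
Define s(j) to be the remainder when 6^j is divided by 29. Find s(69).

We have s(0) = 1,  s(1) = 6,  s(2) = 7,  s(3) = 13,  s(4) = 20,  s(5) = 4,  s(6) = 24,  s(7) = 28,  s(8) = 23,  s(9) = 22,  s(10) = 16,  s(11) = 9,  s(12) = 25,  s(13) = 5,  s(14) = 1.
The sequence repeats with period 14.
So s(69) = s(0 + ((69-0) mod 14)) = s(13) = 5.

5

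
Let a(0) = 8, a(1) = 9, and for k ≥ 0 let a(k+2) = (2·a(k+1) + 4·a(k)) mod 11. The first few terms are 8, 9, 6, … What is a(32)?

6

We have a(0) = 8, a(1) = 9, a(2) = 6, a(3) = 4, a(4) = 10, a(5) = 3, a(6) = 2, a(7) = 5, a(8) = 7, a(9) = 1, a(10) = 8, a(11) = 9.
Since (a(10), a(11)) = (a(0), a(1)) = (8, 9) (two consecutive terms determine the rest), the sequence is periodic with period 10.
So a(32) = a(0 + ((32-0) mod 10)) = a(2) = 6.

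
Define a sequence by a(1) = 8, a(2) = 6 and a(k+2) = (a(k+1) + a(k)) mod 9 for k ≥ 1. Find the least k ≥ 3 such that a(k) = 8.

11

a(1) = 8,  a(2) = 6,  a(3) = 5,  a(4) = 2,  a(5) = 7,  a(6) = 0,  a(7) = 7,  a(8) = 7,  a(9) = 5,  a(10) = 3,  a(11) = 8,  a(12) = 2,  a(13) = 1,  a(14) = 3,  a(15) = 4,  a(16) = 7,  a(17) = 2,  a(18) = 0,  a(19) = 2,  a(20) = 2,  a(21) = 4,  a(22) = 6,  a(23) = 1,  a(24) = 7,  a(25) = 8,  a(26) = 6.
Since (a(25), a(26)) = (a(1), a(2)) = (8, 6) (two consecutive terms determine the rest), the sequence is periodic with period 24.
The value 8 first appears (with k ≥ 3) at a(11).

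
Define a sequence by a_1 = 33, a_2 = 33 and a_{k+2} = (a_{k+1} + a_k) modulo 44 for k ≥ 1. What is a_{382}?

11

Listing terms: a_1 = 33; a_2 = 33; a_3 = 22; a_4 = 11; a_5 = 33; a_6 = 0; a_7 = 33; a_8 = 33.
The sequence repeats with period 6.
So a_{382} = a_{1 + ((382-1) mod 6)} = a_4 = 11.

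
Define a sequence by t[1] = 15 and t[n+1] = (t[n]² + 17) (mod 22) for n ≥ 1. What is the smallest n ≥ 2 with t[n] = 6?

8

Computing terms: t[1] = 15,  t[2] = 0,  t[3] = 17,  t[4] = 20,  t[5] = 21,  t[6] = 18,  t[7] = 11,  t[8] = 6,  t[9] = 9,  t[10] = 10,  t[11] = 7,  t[12] = 0.
Since t[12] = t[2] = 0, the sequence is eventually periodic: after a pre-period of length 1 it cycles with period 10.
The value 6 first appears (with n ≥ 2) at t[8].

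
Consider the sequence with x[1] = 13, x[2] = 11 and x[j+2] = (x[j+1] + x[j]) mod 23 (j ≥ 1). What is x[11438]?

19

x[1] = 13, x[2] = 11, x[3] = 1, x[4] = 12, x[5] = 13, x[6] = 2, x[7] = 15, x[8] = 17, x[9] = 9, x[10] = 3, x[11] = 12, x[12] = 15, x[13] = 4, x[14] = 19, x[15] = 0, x[16] = 19, x[17] = 19, x[18] = 15, x[19] = 11, x[20] = 3, x[21] = 14, x[22] = 17, x[23] = 8, x[24] = 2, x[25] = 10, x[26] = 12, x[27] = 22, x[28] = 11, x[29] = 10, x[30] = 21, x[31] = 8, x[32] = 6, x[33] = 14, x[34] = 20, x[35] = 11, x[36] = 8, x[37] = 19, x[38] = 4, x[39] = 0, x[40] = 4, x[41] = 4, x[42] = 8, x[43] = 12, x[44] = 20, x[45] = 9, x[46] = 6, x[47] = 15, x[48] = 21, x[49] = 13, x[50] = 11.
Since (x[49], x[50]) = (x[1], x[2]) = (13, 11) (two consecutive terms determine the rest), the sequence is periodic with period 48.
(11438 - 1) mod 48 = 13, so x[11438] = x[14] = 19.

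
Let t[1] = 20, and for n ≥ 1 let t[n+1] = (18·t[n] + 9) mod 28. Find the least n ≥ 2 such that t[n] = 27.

4

t[1] = 20; t[2] = 5; t[3] = 15; t[4] = 27; t[5] = 19; t[6] = 15.
Since t[6] = t[3] = 15, the sequence is eventually periodic: after a pre-period of length 2 it cycles with period 3.
The value 27 first appears (with n ≥ 2) at t[4].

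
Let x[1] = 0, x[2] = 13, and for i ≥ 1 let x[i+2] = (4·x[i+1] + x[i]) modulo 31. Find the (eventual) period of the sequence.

10

x[1] = 0; x[2] = 13; x[3] = 21; x[4] = 4; x[5] = 6; x[6] = 28; x[7] = 25; x[8] = 4; x[9] = 10; x[10] = 13; x[11] = 0; x[12] = 13.
Since (x[11], x[12]) = (x[1], x[2]) = (0, 13) (two consecutive terms determine the rest), the sequence is periodic with period 10.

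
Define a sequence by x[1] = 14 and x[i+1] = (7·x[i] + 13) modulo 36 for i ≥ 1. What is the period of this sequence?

Listing terms: x[1] = 14,  x[2] = 3,  x[3] = 34,  x[4] = 35,  x[5] = 6,  x[6] = 19,  x[7] = 2,  x[8] = 27,  x[9] = 22,  x[10] = 23,  x[11] = 30,  x[12] = 7,  x[13] = 26,  x[14] = 15,  x[15] = 10,  x[16] = 11,  x[17] = 18,  x[18] = 31,  x[19] = 14.
The sequence repeats with period 18.

18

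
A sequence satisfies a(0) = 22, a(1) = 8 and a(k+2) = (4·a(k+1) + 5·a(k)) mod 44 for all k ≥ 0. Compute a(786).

Listing terms: a(0) = 22,  a(1) = 8,  a(2) = 10,  a(3) = 36,  a(4) = 18,  a(5) = 32,  a(6) = 42,  a(7) = 20,  a(8) = 26,  a(9) = 28,  a(10) = 22,  a(11) = 8.
The sequence repeats with period 10.
So a(786) = a(0 + ((786-0) mod 10)) = a(6) = 42.

42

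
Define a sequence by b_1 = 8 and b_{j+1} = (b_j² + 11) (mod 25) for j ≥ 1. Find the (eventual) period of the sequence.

We have b_1 = 8, b_2 = 0, b_3 = 11, b_4 = 7, b_5 = 10, b_6 = 11.
Since b_6 = b_3 = 11, the sequence is eventually periodic: after a pre-period of length 2 it cycles with period 3.

3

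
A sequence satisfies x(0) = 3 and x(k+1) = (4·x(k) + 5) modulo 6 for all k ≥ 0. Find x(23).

Computing terms: x(0) = 3,  x(1) = 5,  x(2) = 1,  x(3) = 3.
Since x(3) = x(0) = 3, the sequence is periodic with period 3.
(23 - 0) mod 3 = 2, so x(23) = x(2) = 1.

1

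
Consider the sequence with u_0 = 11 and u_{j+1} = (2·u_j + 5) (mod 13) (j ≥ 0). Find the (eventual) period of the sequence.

u_0 = 11; u_1 = 1; u_2 = 7; u_3 = 6; u_4 = 4; u_5 = 0; u_6 = 5; u_7 = 2; u_8 = 9; u_9 = 10; u_{10} = 12; u_{11} = 3; u_{12} = 11.
Since u_{12} = u_0 = 11, the sequence is periodic with period 12.

12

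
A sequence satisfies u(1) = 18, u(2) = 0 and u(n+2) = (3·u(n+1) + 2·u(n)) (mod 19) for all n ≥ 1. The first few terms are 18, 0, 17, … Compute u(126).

11

We have u(1) = 18,  u(2) = 0,  u(3) = 17,  u(4) = 13,  u(5) = 16,  u(6) = 17,  u(7) = 7,  u(8) = 17,  u(9) = 8,  u(10) = 1,  u(11) = 0,  u(12) = 2,  u(13) = 6,  u(14) = 3,  u(15) = 2,  u(16) = 12,  u(17) = 2,  u(18) = 11,  u(19) = 18,  u(20) = 0.
The sequence repeats with period 18.
So u(126) = u(1 + ((126-1) mod 18)) = u(18) = 11.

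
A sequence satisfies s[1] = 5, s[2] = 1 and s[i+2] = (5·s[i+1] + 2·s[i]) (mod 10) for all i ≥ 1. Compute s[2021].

5

Listing terms: s[1] = 5,  s[2] = 1,  s[3] = 5,  s[4] = 7,  s[5] = 5,  s[6] = 9,  s[7] = 5,  s[8] = 3,  s[9] = 5,  s[10] = 1.
Since (s[9], s[10]) = (s[1], s[2]) = (5, 1) (two consecutive terms determine the rest), the sequence is periodic with period 8.
So s[2021] = s[1 + ((2021-1) mod 8)] = s[5] = 5.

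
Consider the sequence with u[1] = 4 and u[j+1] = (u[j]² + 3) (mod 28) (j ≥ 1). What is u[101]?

We have u[1] = 4,  u[2] = 19,  u[3] = 0,  u[4] = 3,  u[5] = 12,  u[6] = 7,  u[7] = 24,  u[8] = 19.
Since u[8] = u[2] = 19, the sequence is eventually periodic: after a pre-period of length 1 it cycles with period 6.
For j ≥ 2, u[j] depends only on (j - 2) mod 6. (101 - 2) mod 6 = 3, so u[101] = u[5] = 12.

12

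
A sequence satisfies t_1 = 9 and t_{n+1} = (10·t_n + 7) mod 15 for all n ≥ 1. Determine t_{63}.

2

We have t_1 = 9, t_2 = 7, t_3 = 2, t_4 = 12, t_5 = 7.
Since t_5 = t_2 = 7, the sequence is eventually periodic: after a pre-period of length 1 it cycles with period 3.
For n ≥ 2, t_n depends only on (n - 2) mod 3. (63 - 2) mod 3 = 1, so t_{63} = t_3 = 2.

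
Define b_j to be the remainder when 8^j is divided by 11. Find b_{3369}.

Listing terms: b_1 = 8, b_2 = 9, b_3 = 6, b_4 = 4, b_5 = 10, b_6 = 3, b_7 = 2, b_8 = 5, b_9 = 7, b_{10} = 1, b_{11} = 8.
The sequence repeats with period 10.
(3369 - 1) mod 10 = 8, so b_{3369} = b_9 = 7.

7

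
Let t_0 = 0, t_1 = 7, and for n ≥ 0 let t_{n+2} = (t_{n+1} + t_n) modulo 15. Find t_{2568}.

Computing terms: t_0 = 0; t_1 = 7; t_2 = 7; t_3 = 14; t_4 = 6; t_5 = 5; t_6 = 11; t_7 = 1; t_8 = 12; t_9 = 13; t_{10} = 10; t_{11} = 8; t_{12} = 3; t_{13} = 11; t_{14} = 14; t_{15} = 10; t_{16} = 9; t_{17} = 4; t_{18} = 13; t_{19} = 2; t_{20} = 0; t_{21} = 2; t_{22} = 2; t_{23} = 4; t_{24} = 6; t_{25} = 10; t_{26} = 1; t_{27} = 11; t_{28} = 12; t_{29} = 8; t_{30} = 5; t_{31} = 13; t_{32} = 3; t_{33} = 1; t_{34} = 4; t_{35} = 5; t_{36} = 9; t_{37} = 14; t_{38} = 8; t_{39} = 7; t_{40} = 0; t_{41} = 7.
The sequence repeats with period 40.
(2568 - 0) mod 40 = 8, so t_{2568} = t_8 = 12.

12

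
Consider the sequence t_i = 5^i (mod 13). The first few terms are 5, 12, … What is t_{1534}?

We have t_1 = 5,  t_2 = 12,  t_3 = 8,  t_4 = 1,  t_5 = 5.
The sequence repeats with period 4.
So t_{1534} = t_{1 + ((1534-1) mod 4)} = t_2 = 12.

12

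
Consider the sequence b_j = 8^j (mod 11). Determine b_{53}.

6

Listing terms: b_0 = 1,  b_1 = 8,  b_2 = 9,  b_3 = 6,  b_4 = 4,  b_5 = 10,  b_6 = 3,  b_7 = 2,  b_8 = 5,  b_9 = 7,  b_{10} = 1.
The sequence repeats with period 10.
(53 - 0) mod 10 = 3, so b_{53} = b_3 = 6.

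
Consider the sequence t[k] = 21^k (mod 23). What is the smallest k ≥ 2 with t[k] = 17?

Listing terms: t[1] = 21,  t[2] = 4,  t[3] = 15,  t[4] = 16,  t[5] = 14,  t[6] = 18,  t[7] = 10,  t[8] = 3,  t[9] = 17,  t[10] = 12,  t[11] = 22,  t[12] = 2,  t[13] = 19,  t[14] = 8,  t[15] = 7,  t[16] = 9,  t[17] = 5,  t[18] = 13,  t[19] = 20,  t[20] = 6,  t[21] = 11,  t[22] = 1,  t[23] = 21.
The sequence repeats with period 22.
The value 17 first appears (with k ≥ 2) at t[9].

9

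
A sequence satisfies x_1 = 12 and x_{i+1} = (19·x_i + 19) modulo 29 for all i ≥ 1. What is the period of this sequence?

x_1 = 12,  x_2 = 15,  x_3 = 14,  x_4 = 24,  x_5 = 11,  x_6 = 25,  x_7 = 1,  x_8 = 9,  x_9 = 16,  x_{10} = 4,  x_{11} = 8,  x_{12} = 26,  x_{13} = 20,  x_{14} = 22,  x_{15} = 2,  x_{16} = 28,  x_{17} = 0,  x_{18} = 19,  x_{19} = 3,  x_{20} = 18,  x_{21} = 13,  x_{22} = 5,  x_{23} = 27,  x_{24} = 10,  x_{25} = 6,  x_{26} = 17,  x_{27} = 23,  x_{28} = 21,  x_{29} = 12.
Since x_{29} = x_1 = 12, the sequence is periodic with period 28.

28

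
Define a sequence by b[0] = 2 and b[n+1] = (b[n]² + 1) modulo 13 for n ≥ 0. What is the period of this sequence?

4

Listing terms: b[0] = 2,  b[1] = 5,  b[2] = 0,  b[3] = 1,  b[4] = 2.
Since b[4] = b[0] = 2, the sequence is periodic with period 4.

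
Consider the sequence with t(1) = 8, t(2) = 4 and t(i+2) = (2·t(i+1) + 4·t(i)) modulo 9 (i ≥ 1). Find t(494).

We have t(1) = 8, t(2) = 4, t(3) = 4, t(4) = 6, t(5) = 1, t(6) = 8, t(7) = 2, t(8) = 0, t(9) = 8, t(10) = 7, t(11) = 1, t(12) = 3, t(13) = 1, t(14) = 5, t(15) = 5, t(16) = 3, t(17) = 8, t(18) = 1, t(19) = 7, t(20) = 0, t(21) = 1, t(22) = 2, t(23) = 8, t(24) = 6, t(25) = 8, t(26) = 4.
Since (t(25), t(26)) = (t(1), t(2)) = (8, 4) (two consecutive terms determine the rest), the sequence is periodic with period 24.
(494 - 1) mod 24 = 13, so t(494) = t(14) = 5.

5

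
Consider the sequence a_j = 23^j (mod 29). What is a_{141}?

23

a_1 = 23, a_2 = 7, a_3 = 16, a_4 = 20, a_5 = 25, a_6 = 24, a_7 = 1, a_8 = 23.
Since a_8 = a_1 = 23, the sequence is periodic with period 7.
(141 - 1) mod 7 = 0, so a_{141} = a_1 = 23.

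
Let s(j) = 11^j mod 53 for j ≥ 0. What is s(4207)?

43

Listing terms: s(0) = 1, s(1) = 11, s(2) = 15, s(3) = 6, s(4) = 13, s(5) = 37, s(6) = 36, s(7) = 25, s(8) = 10, s(9) = 4, s(10) = 44, s(11) = 7, s(12) = 24, s(13) = 52, s(14) = 42, s(15) = 38, s(16) = 47, s(17) = 40, s(18) = 16, s(19) = 17, s(20) = 28, s(21) = 43, s(22) = 49, s(23) = 9, s(24) = 46, s(25) = 29, s(26) = 1.
The sequence repeats with period 26.
(4207 - 0) mod 26 = 21, so s(4207) = s(21) = 43.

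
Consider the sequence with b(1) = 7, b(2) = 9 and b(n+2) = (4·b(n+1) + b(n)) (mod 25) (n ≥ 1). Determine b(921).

Computing terms: b(1) = 7; b(2) = 9; b(3) = 18; b(4) = 6; b(5) = 17; b(6) = 24; b(7) = 13; b(8) = 1; b(9) = 17; b(10) = 19; b(11) = 18; b(12) = 16; b(13) = 7; b(14) = 19; b(15) = 8; b(16) = 1; b(17) = 12; b(18) = 24; b(19) = 8; b(20) = 6; b(21) = 7; b(22) = 9.
The sequence repeats with period 20.
So b(921) = b(1 + ((921-1) mod 20)) = b(1) = 7.

7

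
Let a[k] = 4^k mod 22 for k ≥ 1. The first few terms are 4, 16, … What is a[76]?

4

Listing terms: a[1] = 4,  a[2] = 16,  a[3] = 20,  a[4] = 14,  a[5] = 12,  a[6] = 4.
Since a[6] = a[1] = 4, the sequence is periodic with period 5.
So a[76] = a[1 + ((76-1) mod 5)] = a[1] = 4.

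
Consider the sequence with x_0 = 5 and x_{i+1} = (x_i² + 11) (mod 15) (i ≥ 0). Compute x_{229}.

Listing terms: x_0 = 5,  x_1 = 6,  x_2 = 2,  x_3 = 0,  x_4 = 11,  x_5 = 12,  x_6 = 5.
Since x_6 = x_0 = 5, the sequence is periodic with period 6.
(229 - 0) mod 6 = 1, so x_{229} = x_1 = 6.

6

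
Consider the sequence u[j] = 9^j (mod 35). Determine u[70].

We have u[0] = 1, u[1] = 9, u[2] = 11, u[3] = 29, u[4] = 16, u[5] = 4, u[6] = 1.
Since u[6] = u[0] = 1, the sequence is periodic with period 6.
So u[70] = u[0 + ((70-0) mod 6)] = u[4] = 16.

16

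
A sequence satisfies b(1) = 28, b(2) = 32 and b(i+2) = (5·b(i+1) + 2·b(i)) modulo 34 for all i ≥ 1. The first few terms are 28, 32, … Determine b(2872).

b(1) = 28, b(2) = 32, b(3) = 12, b(4) = 22, b(5) = 32, b(6) = 0, b(7) = 30, b(8) = 14, b(9) = 28, b(10) = 32.
The sequence repeats with period 8.
So b(2872) = b(1 + ((2872-1) mod 8)) = b(8) = 14.

14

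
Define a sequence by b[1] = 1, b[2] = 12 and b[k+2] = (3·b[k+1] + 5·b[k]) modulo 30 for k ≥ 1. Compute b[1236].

3

b[1] = 1; b[2] = 12; b[3] = 11; b[4] = 3; b[5] = 4; b[6] = 27; b[7] = 11; b[8] = 18; b[9] = 19; b[10] = 27; b[11] = 26; b[12] = 3; b[13] = 19; b[14] = 12; b[15] = 11.
Since (b[14], b[15]) = (b[2], b[3]) = (12, 11) (two consecutive terms determine the rest), the sequence is eventually periodic: after a pre-period of length 1 it cycles with period 12.
For k ≥ 2, b[k] depends only on (k - 2) mod 12. (1236 - 2) mod 12 = 10, so b[1236] = b[12] = 3.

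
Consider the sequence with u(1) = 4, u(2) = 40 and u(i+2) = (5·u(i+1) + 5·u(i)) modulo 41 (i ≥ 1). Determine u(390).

36

Computing terms: u(1) = 4; u(2) = 40; u(3) = 15; u(4) = 29; u(5) = 15; u(6) = 15; u(7) = 27; u(8) = 5; u(9) = 37; u(10) = 5; u(11) = 5; u(12) = 9; u(13) = 29; u(14) = 26; u(15) = 29; u(16) = 29; u(17) = 3; u(18) = 37; u(19) = 36; u(20) = 37; u(21) = 37; u(22) = 1; u(23) = 26; u(24) = 12; u(25) = 26; u(26) = 26; u(27) = 14; u(28) = 36; u(29) = 4; u(30) = 36; u(31) = 36; u(32) = 32; u(33) = 12; u(34) = 15; u(35) = 12; u(36) = 12; u(37) = 38; u(38) = 4; u(39) = 5; u(40) = 4; u(41) = 4; u(42) = 40.
The sequence repeats with period 40.
So u(390) = u(1 + ((390-1) mod 40)) = u(30) = 36.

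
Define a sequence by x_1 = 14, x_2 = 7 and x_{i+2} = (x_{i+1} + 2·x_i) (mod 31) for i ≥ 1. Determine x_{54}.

x_1 = 14, x_2 = 7, x_3 = 4, x_4 = 18, x_5 = 26, x_6 = 0, x_7 = 21, x_8 = 21, x_9 = 1, x_{10} = 12, x_{11} = 14, x_{12} = 7.
The sequence repeats with period 10.
(54 - 1) mod 10 = 3, so x_{54} = x_4 = 18.

18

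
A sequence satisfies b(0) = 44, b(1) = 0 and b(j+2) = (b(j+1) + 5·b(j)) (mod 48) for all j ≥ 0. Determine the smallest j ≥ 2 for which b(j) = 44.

6

Listing terms: b(0) = 44, b(1) = 0, b(2) = 28, b(3) = 28, b(4) = 24, b(5) = 20, b(6) = 44, b(7) = 0.
Since (b(6), b(7)) = (b(0), b(1)) = (44, 0) (two consecutive terms determine the rest), the sequence is periodic with period 6.
The value 44 next appears (with j ≥ 2) at b(6).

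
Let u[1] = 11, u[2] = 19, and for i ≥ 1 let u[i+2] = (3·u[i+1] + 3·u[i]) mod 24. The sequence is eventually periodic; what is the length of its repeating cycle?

6

We have u[1] = 11,  u[2] = 19,  u[3] = 18,  u[4] = 15,  u[5] = 3,  u[6] = 6,  u[7] = 3,  u[8] = 3,  u[9] = 18,  u[10] = 15.
Since (u[9], u[10]) = (u[3], u[4]) = (18, 15) (two consecutive terms determine the rest), the sequence is eventually periodic: after a pre-period of length 2 it cycles with period 6.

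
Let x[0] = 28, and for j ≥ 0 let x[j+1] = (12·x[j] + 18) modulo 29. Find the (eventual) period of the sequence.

Computing terms: x[0] = 28, x[1] = 6, x[2] = 3, x[3] = 25, x[4] = 28.
The sequence repeats with period 4.

4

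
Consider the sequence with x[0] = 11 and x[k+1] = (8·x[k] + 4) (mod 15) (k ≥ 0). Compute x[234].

5

Listing terms: x[0] = 11,  x[1] = 2,  x[2] = 5,  x[3] = 14,  x[4] = 11.
The sequence repeats with period 4.
So x[234] = x[0 + ((234-0) mod 4)] = x[2] = 5.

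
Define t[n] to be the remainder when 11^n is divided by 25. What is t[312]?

Listing terms: t[0] = 1; t[1] = 11; t[2] = 21; t[3] = 6; t[4] = 16; t[5] = 1.
The sequence repeats with period 5.
So t[312] = t[0 + ((312-0) mod 5)] = t[2] = 21.

21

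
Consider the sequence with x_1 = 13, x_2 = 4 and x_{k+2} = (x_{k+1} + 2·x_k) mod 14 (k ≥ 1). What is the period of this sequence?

Listing terms: x_1 = 13, x_2 = 4, x_3 = 2, x_4 = 10, x_5 = 0, x_6 = 6, x_7 = 6, x_8 = 4, x_9 = 2.
Since (x_8, x_9) = (x_2, x_3) = (4, 2) (two consecutive terms determine the rest), the sequence is eventually periodic: after a pre-period of length 1 it cycles with period 6.

6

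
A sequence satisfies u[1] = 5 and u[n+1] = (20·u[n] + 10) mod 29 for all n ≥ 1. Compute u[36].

Listing terms: u[1] = 5; u[2] = 23; u[3] = 6; u[4] = 14; u[5] = 0; u[6] = 10; u[7] = 7; u[8] = 5.
The sequence repeats with period 7.
So u[36] = u[1 + ((36-1) mod 7)] = u[1] = 5.

5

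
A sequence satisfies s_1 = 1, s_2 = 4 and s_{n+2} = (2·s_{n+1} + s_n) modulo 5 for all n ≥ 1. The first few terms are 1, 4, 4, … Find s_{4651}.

4

s_1 = 1, s_2 = 4, s_3 = 4, s_4 = 2, s_5 = 3, s_6 = 3, s_7 = 4, s_8 = 1, s_9 = 1, s_{10} = 3, s_{11} = 2, s_{12} = 2, s_{13} = 1, s_{14} = 4.
The sequence repeats with period 12.
(4651 - 1) mod 12 = 6, so s_{4651} = s_7 = 4.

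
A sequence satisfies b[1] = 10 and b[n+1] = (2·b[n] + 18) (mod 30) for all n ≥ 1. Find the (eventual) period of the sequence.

4

Listing terms: b[1] = 10; b[2] = 8; b[3] = 4; b[4] = 26; b[5] = 10.
Since b[5] = b[1] = 10, the sequence is periodic with period 4.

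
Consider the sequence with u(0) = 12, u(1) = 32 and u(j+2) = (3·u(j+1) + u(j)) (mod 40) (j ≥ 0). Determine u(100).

u(0) = 12,  u(1) = 32,  u(2) = 28,  u(3) = 36,  u(4) = 16,  u(5) = 4,  u(6) = 28,  u(7) = 8,  u(8) = 12,  u(9) = 4,  u(10) = 24,  u(11) = 36,  u(12) = 12,  u(13) = 32.
Since (u(12), u(13)) = (u(0), u(1)) = (12, 32) (two consecutive terms determine the rest), the sequence is periodic with period 12.
So u(100) = u(0 + ((100-0) mod 12)) = u(4) = 16.

16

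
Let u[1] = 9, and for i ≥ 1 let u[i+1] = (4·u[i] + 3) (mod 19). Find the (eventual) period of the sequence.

Listing terms: u[1] = 9,  u[2] = 1,  u[3] = 7,  u[4] = 12,  u[5] = 13,  u[6] = 17,  u[7] = 14,  u[8] = 2,  u[9] = 11,  u[10] = 9.
Since u[10] = u[1] = 9, the sequence is periodic with period 9.

9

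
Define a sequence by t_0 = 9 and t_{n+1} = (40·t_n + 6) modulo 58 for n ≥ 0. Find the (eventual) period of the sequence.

28

t_0 = 9,  t_1 = 18,  t_2 = 30,  t_3 = 46,  t_4 = 48,  t_5 = 12,  t_6 = 22,  t_7 = 16,  t_8 = 8,  t_9 = 36,  t_{10} = 54,  t_{11} = 20,  t_{12} = 52,  t_{13} = 56,  t_{14} = 42,  t_{15} = 4,  t_{16} = 50,  t_{17} = 34,  t_{18} = 32,  t_{19} = 10,  t_{20} = 0,  t_{21} = 6,  t_{22} = 14,  t_{23} = 44,  t_{24} = 26,  t_{25} = 2,  t_{26} = 28,  t_{27} = 24,  t_{28} = 38,  t_{29} = 18.
Since t_{29} = t_1 = 18, the sequence is eventually periodic: after a pre-period of length 1 it cycles with period 28.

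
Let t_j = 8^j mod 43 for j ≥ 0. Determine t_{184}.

t_0 = 1,  t_1 = 8,  t_2 = 21,  t_3 = 39,  t_4 = 11,  t_5 = 2,  t_6 = 16,  t_7 = 42,  t_8 = 35,  t_9 = 22,  t_{10} = 4,  t_{11} = 32,  t_{12} = 41,  t_{13} = 27,  t_{14} = 1.
The sequence repeats with period 14.
(184 - 0) mod 14 = 2, so t_{184} = t_2 = 21.

21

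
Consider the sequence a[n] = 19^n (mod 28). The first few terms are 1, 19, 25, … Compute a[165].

27

We have a[0] = 1; a[1] = 19; a[2] = 25; a[3] = 27; a[4] = 9; a[5] = 3; a[6] = 1.
The sequence repeats with period 6.
(165 - 0) mod 6 = 3, so a[165] = a[3] = 27.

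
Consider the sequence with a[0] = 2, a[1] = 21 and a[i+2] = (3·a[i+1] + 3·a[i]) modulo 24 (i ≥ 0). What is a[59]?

a[0] = 2,  a[1] = 21,  a[2] = 21,  a[3] = 6,  a[4] = 9,  a[5] = 21,  a[6] = 18,  a[7] = 21,  a[8] = 21.
Since (a[7], a[8]) = (a[1], a[2]) = (21, 21) (two consecutive terms determine the rest), the sequence is eventually periodic: after a pre-period of length 1 it cycles with period 6.
For i ≥ 1, a[i] depends only on (i - 1) mod 6. (59 - 1) mod 6 = 4, so a[59] = a[5] = 21.

21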